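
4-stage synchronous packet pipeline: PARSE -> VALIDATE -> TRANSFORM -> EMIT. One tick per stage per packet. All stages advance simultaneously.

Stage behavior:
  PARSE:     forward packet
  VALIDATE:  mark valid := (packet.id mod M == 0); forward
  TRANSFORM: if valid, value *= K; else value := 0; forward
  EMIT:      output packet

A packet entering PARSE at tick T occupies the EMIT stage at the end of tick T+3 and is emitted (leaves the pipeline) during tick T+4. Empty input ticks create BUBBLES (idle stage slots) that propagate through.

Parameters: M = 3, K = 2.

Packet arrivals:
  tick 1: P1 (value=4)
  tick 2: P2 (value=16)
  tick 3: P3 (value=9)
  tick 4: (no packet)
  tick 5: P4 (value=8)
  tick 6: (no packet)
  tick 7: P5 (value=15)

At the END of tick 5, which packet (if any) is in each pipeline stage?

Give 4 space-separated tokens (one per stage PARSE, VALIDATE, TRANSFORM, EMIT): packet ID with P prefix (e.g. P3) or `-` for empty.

Tick 1: [PARSE:P1(v=4,ok=F), VALIDATE:-, TRANSFORM:-, EMIT:-] out:-; in:P1
Tick 2: [PARSE:P2(v=16,ok=F), VALIDATE:P1(v=4,ok=F), TRANSFORM:-, EMIT:-] out:-; in:P2
Tick 3: [PARSE:P3(v=9,ok=F), VALIDATE:P2(v=16,ok=F), TRANSFORM:P1(v=0,ok=F), EMIT:-] out:-; in:P3
Tick 4: [PARSE:-, VALIDATE:P3(v=9,ok=T), TRANSFORM:P2(v=0,ok=F), EMIT:P1(v=0,ok=F)] out:-; in:-
Tick 5: [PARSE:P4(v=8,ok=F), VALIDATE:-, TRANSFORM:P3(v=18,ok=T), EMIT:P2(v=0,ok=F)] out:P1(v=0); in:P4
At end of tick 5: ['P4', '-', 'P3', 'P2']

Answer: P4 - P3 P2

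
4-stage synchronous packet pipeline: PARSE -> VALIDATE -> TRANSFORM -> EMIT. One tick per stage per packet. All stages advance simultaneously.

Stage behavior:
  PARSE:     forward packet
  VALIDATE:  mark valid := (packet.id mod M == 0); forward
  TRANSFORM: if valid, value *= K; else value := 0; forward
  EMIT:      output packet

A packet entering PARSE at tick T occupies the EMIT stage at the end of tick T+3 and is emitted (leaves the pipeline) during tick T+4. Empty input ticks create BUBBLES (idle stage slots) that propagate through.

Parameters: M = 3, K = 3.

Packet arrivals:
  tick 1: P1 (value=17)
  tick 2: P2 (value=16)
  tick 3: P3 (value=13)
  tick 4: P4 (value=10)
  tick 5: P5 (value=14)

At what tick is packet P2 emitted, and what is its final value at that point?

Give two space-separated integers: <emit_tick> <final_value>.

Tick 1: [PARSE:P1(v=17,ok=F), VALIDATE:-, TRANSFORM:-, EMIT:-] out:-; in:P1
Tick 2: [PARSE:P2(v=16,ok=F), VALIDATE:P1(v=17,ok=F), TRANSFORM:-, EMIT:-] out:-; in:P2
Tick 3: [PARSE:P3(v=13,ok=F), VALIDATE:P2(v=16,ok=F), TRANSFORM:P1(v=0,ok=F), EMIT:-] out:-; in:P3
Tick 4: [PARSE:P4(v=10,ok=F), VALIDATE:P3(v=13,ok=T), TRANSFORM:P2(v=0,ok=F), EMIT:P1(v=0,ok=F)] out:-; in:P4
Tick 5: [PARSE:P5(v=14,ok=F), VALIDATE:P4(v=10,ok=F), TRANSFORM:P3(v=39,ok=T), EMIT:P2(v=0,ok=F)] out:P1(v=0); in:P5
Tick 6: [PARSE:-, VALIDATE:P5(v=14,ok=F), TRANSFORM:P4(v=0,ok=F), EMIT:P3(v=39,ok=T)] out:P2(v=0); in:-
Tick 7: [PARSE:-, VALIDATE:-, TRANSFORM:P5(v=0,ok=F), EMIT:P4(v=0,ok=F)] out:P3(v=39); in:-
Tick 8: [PARSE:-, VALIDATE:-, TRANSFORM:-, EMIT:P5(v=0,ok=F)] out:P4(v=0); in:-
Tick 9: [PARSE:-, VALIDATE:-, TRANSFORM:-, EMIT:-] out:P5(v=0); in:-
P2: arrives tick 2, valid=False (id=2, id%3=2), emit tick 6, final value 0

Answer: 6 0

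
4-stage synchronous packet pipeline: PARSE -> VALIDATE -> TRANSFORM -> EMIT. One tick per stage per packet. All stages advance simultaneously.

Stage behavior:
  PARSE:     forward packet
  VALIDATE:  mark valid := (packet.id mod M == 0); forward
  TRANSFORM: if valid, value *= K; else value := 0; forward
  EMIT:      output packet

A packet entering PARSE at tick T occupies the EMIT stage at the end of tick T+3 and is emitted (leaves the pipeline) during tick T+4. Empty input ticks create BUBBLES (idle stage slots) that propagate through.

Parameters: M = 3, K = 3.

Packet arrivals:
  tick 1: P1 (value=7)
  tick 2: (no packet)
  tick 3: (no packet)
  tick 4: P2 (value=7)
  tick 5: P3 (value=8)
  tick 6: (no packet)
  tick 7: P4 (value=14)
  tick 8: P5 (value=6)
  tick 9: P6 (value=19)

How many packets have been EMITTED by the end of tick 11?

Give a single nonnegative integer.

Tick 1: [PARSE:P1(v=7,ok=F), VALIDATE:-, TRANSFORM:-, EMIT:-] out:-; in:P1
Tick 2: [PARSE:-, VALIDATE:P1(v=7,ok=F), TRANSFORM:-, EMIT:-] out:-; in:-
Tick 3: [PARSE:-, VALIDATE:-, TRANSFORM:P1(v=0,ok=F), EMIT:-] out:-; in:-
Tick 4: [PARSE:P2(v=7,ok=F), VALIDATE:-, TRANSFORM:-, EMIT:P1(v=0,ok=F)] out:-; in:P2
Tick 5: [PARSE:P3(v=8,ok=F), VALIDATE:P2(v=7,ok=F), TRANSFORM:-, EMIT:-] out:P1(v=0); in:P3
Tick 6: [PARSE:-, VALIDATE:P3(v=8,ok=T), TRANSFORM:P2(v=0,ok=F), EMIT:-] out:-; in:-
Tick 7: [PARSE:P4(v=14,ok=F), VALIDATE:-, TRANSFORM:P3(v=24,ok=T), EMIT:P2(v=0,ok=F)] out:-; in:P4
Tick 8: [PARSE:P5(v=6,ok=F), VALIDATE:P4(v=14,ok=F), TRANSFORM:-, EMIT:P3(v=24,ok=T)] out:P2(v=0); in:P5
Tick 9: [PARSE:P6(v=19,ok=F), VALIDATE:P5(v=6,ok=F), TRANSFORM:P4(v=0,ok=F), EMIT:-] out:P3(v=24); in:P6
Tick 10: [PARSE:-, VALIDATE:P6(v=19,ok=T), TRANSFORM:P5(v=0,ok=F), EMIT:P4(v=0,ok=F)] out:-; in:-
Tick 11: [PARSE:-, VALIDATE:-, TRANSFORM:P6(v=57,ok=T), EMIT:P5(v=0,ok=F)] out:P4(v=0); in:-
Emitted by tick 11: ['P1', 'P2', 'P3', 'P4']

Answer: 4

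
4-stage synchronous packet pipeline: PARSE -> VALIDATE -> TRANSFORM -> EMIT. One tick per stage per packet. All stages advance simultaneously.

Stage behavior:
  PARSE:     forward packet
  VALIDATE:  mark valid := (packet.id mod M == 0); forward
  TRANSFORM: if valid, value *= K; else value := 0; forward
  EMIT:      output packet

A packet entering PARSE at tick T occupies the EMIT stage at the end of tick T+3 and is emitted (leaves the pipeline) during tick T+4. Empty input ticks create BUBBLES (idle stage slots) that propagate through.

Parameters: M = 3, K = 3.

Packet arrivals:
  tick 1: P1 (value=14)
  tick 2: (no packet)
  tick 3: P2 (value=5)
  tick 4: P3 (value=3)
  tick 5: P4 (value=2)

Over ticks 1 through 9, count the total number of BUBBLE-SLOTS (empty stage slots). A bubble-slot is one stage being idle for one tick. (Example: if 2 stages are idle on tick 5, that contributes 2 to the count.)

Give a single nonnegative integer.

Answer: 20

Derivation:
Tick 1: [PARSE:P1(v=14,ok=F), VALIDATE:-, TRANSFORM:-, EMIT:-] out:-; bubbles=3
Tick 2: [PARSE:-, VALIDATE:P1(v=14,ok=F), TRANSFORM:-, EMIT:-] out:-; bubbles=3
Tick 3: [PARSE:P2(v=5,ok=F), VALIDATE:-, TRANSFORM:P1(v=0,ok=F), EMIT:-] out:-; bubbles=2
Tick 4: [PARSE:P3(v=3,ok=F), VALIDATE:P2(v=5,ok=F), TRANSFORM:-, EMIT:P1(v=0,ok=F)] out:-; bubbles=1
Tick 5: [PARSE:P4(v=2,ok=F), VALIDATE:P3(v=3,ok=T), TRANSFORM:P2(v=0,ok=F), EMIT:-] out:P1(v=0); bubbles=1
Tick 6: [PARSE:-, VALIDATE:P4(v=2,ok=F), TRANSFORM:P3(v=9,ok=T), EMIT:P2(v=0,ok=F)] out:-; bubbles=1
Tick 7: [PARSE:-, VALIDATE:-, TRANSFORM:P4(v=0,ok=F), EMIT:P3(v=9,ok=T)] out:P2(v=0); bubbles=2
Tick 8: [PARSE:-, VALIDATE:-, TRANSFORM:-, EMIT:P4(v=0,ok=F)] out:P3(v=9); bubbles=3
Tick 9: [PARSE:-, VALIDATE:-, TRANSFORM:-, EMIT:-] out:P4(v=0); bubbles=4
Total bubble-slots: 20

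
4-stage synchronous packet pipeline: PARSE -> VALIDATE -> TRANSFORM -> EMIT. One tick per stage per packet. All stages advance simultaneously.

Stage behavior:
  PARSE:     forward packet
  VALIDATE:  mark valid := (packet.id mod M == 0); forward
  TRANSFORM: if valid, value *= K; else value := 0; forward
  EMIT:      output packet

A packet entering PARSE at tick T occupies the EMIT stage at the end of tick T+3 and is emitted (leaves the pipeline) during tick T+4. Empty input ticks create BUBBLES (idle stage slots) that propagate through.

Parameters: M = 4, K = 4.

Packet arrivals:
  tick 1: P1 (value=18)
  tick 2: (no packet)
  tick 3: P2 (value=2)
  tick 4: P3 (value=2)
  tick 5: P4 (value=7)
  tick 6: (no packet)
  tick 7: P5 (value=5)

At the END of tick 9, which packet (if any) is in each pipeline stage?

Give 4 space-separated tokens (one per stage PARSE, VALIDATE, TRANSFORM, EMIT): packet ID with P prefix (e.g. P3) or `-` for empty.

Tick 1: [PARSE:P1(v=18,ok=F), VALIDATE:-, TRANSFORM:-, EMIT:-] out:-; in:P1
Tick 2: [PARSE:-, VALIDATE:P1(v=18,ok=F), TRANSFORM:-, EMIT:-] out:-; in:-
Tick 3: [PARSE:P2(v=2,ok=F), VALIDATE:-, TRANSFORM:P1(v=0,ok=F), EMIT:-] out:-; in:P2
Tick 4: [PARSE:P3(v=2,ok=F), VALIDATE:P2(v=2,ok=F), TRANSFORM:-, EMIT:P1(v=0,ok=F)] out:-; in:P3
Tick 5: [PARSE:P4(v=7,ok=F), VALIDATE:P3(v=2,ok=F), TRANSFORM:P2(v=0,ok=F), EMIT:-] out:P1(v=0); in:P4
Tick 6: [PARSE:-, VALIDATE:P4(v=7,ok=T), TRANSFORM:P3(v=0,ok=F), EMIT:P2(v=0,ok=F)] out:-; in:-
Tick 7: [PARSE:P5(v=5,ok=F), VALIDATE:-, TRANSFORM:P4(v=28,ok=T), EMIT:P3(v=0,ok=F)] out:P2(v=0); in:P5
Tick 8: [PARSE:-, VALIDATE:P5(v=5,ok=F), TRANSFORM:-, EMIT:P4(v=28,ok=T)] out:P3(v=0); in:-
Tick 9: [PARSE:-, VALIDATE:-, TRANSFORM:P5(v=0,ok=F), EMIT:-] out:P4(v=28); in:-
At end of tick 9: ['-', '-', 'P5', '-']

Answer: - - P5 -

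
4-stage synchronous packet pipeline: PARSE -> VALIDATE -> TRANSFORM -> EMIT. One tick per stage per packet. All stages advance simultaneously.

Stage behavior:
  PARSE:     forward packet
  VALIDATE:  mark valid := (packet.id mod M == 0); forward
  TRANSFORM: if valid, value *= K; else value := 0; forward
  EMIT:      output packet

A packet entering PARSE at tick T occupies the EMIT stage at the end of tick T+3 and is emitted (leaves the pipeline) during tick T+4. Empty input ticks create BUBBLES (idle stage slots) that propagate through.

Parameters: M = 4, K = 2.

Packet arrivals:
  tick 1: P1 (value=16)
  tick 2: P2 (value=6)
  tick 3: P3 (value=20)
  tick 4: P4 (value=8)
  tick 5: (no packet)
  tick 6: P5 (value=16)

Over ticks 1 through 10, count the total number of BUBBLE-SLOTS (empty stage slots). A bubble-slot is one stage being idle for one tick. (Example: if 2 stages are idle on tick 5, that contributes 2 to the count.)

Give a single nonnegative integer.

Answer: 20

Derivation:
Tick 1: [PARSE:P1(v=16,ok=F), VALIDATE:-, TRANSFORM:-, EMIT:-] out:-; bubbles=3
Tick 2: [PARSE:P2(v=6,ok=F), VALIDATE:P1(v=16,ok=F), TRANSFORM:-, EMIT:-] out:-; bubbles=2
Tick 3: [PARSE:P3(v=20,ok=F), VALIDATE:P2(v=6,ok=F), TRANSFORM:P1(v=0,ok=F), EMIT:-] out:-; bubbles=1
Tick 4: [PARSE:P4(v=8,ok=F), VALIDATE:P3(v=20,ok=F), TRANSFORM:P2(v=0,ok=F), EMIT:P1(v=0,ok=F)] out:-; bubbles=0
Tick 5: [PARSE:-, VALIDATE:P4(v=8,ok=T), TRANSFORM:P3(v=0,ok=F), EMIT:P2(v=0,ok=F)] out:P1(v=0); bubbles=1
Tick 6: [PARSE:P5(v=16,ok=F), VALIDATE:-, TRANSFORM:P4(v=16,ok=T), EMIT:P3(v=0,ok=F)] out:P2(v=0); bubbles=1
Tick 7: [PARSE:-, VALIDATE:P5(v=16,ok=F), TRANSFORM:-, EMIT:P4(v=16,ok=T)] out:P3(v=0); bubbles=2
Tick 8: [PARSE:-, VALIDATE:-, TRANSFORM:P5(v=0,ok=F), EMIT:-] out:P4(v=16); bubbles=3
Tick 9: [PARSE:-, VALIDATE:-, TRANSFORM:-, EMIT:P5(v=0,ok=F)] out:-; bubbles=3
Tick 10: [PARSE:-, VALIDATE:-, TRANSFORM:-, EMIT:-] out:P5(v=0); bubbles=4
Total bubble-slots: 20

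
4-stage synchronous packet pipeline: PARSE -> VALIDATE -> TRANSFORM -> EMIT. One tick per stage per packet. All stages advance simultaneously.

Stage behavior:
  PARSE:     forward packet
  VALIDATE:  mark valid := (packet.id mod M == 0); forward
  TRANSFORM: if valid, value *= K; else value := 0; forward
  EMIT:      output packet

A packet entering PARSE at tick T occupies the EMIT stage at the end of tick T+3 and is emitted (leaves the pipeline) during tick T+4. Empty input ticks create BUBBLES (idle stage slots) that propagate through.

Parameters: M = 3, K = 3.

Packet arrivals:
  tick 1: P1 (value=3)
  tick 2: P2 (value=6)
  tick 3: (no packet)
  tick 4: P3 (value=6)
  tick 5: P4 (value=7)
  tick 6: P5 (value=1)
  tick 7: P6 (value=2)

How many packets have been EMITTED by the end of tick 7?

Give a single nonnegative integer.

Answer: 2

Derivation:
Tick 1: [PARSE:P1(v=3,ok=F), VALIDATE:-, TRANSFORM:-, EMIT:-] out:-; in:P1
Tick 2: [PARSE:P2(v=6,ok=F), VALIDATE:P1(v=3,ok=F), TRANSFORM:-, EMIT:-] out:-; in:P2
Tick 3: [PARSE:-, VALIDATE:P2(v=6,ok=F), TRANSFORM:P1(v=0,ok=F), EMIT:-] out:-; in:-
Tick 4: [PARSE:P3(v=6,ok=F), VALIDATE:-, TRANSFORM:P2(v=0,ok=F), EMIT:P1(v=0,ok=F)] out:-; in:P3
Tick 5: [PARSE:P4(v=7,ok=F), VALIDATE:P3(v=6,ok=T), TRANSFORM:-, EMIT:P2(v=0,ok=F)] out:P1(v=0); in:P4
Tick 6: [PARSE:P5(v=1,ok=F), VALIDATE:P4(v=7,ok=F), TRANSFORM:P3(v=18,ok=T), EMIT:-] out:P2(v=0); in:P5
Tick 7: [PARSE:P6(v=2,ok=F), VALIDATE:P5(v=1,ok=F), TRANSFORM:P4(v=0,ok=F), EMIT:P3(v=18,ok=T)] out:-; in:P6
Emitted by tick 7: ['P1', 'P2']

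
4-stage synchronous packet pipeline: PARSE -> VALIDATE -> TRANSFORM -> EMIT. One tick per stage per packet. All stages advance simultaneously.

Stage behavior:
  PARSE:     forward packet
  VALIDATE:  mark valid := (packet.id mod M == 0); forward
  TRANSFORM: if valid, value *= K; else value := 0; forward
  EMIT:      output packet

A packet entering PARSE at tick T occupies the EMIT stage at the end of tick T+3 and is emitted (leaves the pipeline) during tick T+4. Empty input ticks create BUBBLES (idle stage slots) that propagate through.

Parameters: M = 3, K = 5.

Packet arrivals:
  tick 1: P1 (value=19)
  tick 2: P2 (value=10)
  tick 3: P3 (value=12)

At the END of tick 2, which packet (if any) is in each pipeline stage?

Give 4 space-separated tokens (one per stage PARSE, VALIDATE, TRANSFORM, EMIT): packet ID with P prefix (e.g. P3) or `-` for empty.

Answer: P2 P1 - -

Derivation:
Tick 1: [PARSE:P1(v=19,ok=F), VALIDATE:-, TRANSFORM:-, EMIT:-] out:-; in:P1
Tick 2: [PARSE:P2(v=10,ok=F), VALIDATE:P1(v=19,ok=F), TRANSFORM:-, EMIT:-] out:-; in:P2
At end of tick 2: ['P2', 'P1', '-', '-']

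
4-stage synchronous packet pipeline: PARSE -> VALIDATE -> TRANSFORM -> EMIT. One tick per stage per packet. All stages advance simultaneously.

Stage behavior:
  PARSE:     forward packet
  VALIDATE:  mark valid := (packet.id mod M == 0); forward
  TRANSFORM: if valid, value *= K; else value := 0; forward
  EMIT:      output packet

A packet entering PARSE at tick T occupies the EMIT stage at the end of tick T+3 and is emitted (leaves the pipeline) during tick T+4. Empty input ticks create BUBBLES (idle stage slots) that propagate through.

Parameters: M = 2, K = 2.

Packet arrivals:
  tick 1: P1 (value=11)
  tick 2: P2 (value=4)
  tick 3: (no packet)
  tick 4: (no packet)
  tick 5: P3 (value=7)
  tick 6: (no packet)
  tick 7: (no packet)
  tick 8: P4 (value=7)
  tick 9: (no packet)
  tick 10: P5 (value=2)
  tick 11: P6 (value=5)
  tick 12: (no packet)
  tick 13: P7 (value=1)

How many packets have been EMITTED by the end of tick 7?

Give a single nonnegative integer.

Answer: 2

Derivation:
Tick 1: [PARSE:P1(v=11,ok=F), VALIDATE:-, TRANSFORM:-, EMIT:-] out:-; in:P1
Tick 2: [PARSE:P2(v=4,ok=F), VALIDATE:P1(v=11,ok=F), TRANSFORM:-, EMIT:-] out:-; in:P2
Tick 3: [PARSE:-, VALIDATE:P2(v=4,ok=T), TRANSFORM:P1(v=0,ok=F), EMIT:-] out:-; in:-
Tick 4: [PARSE:-, VALIDATE:-, TRANSFORM:P2(v=8,ok=T), EMIT:P1(v=0,ok=F)] out:-; in:-
Tick 5: [PARSE:P3(v=7,ok=F), VALIDATE:-, TRANSFORM:-, EMIT:P2(v=8,ok=T)] out:P1(v=0); in:P3
Tick 6: [PARSE:-, VALIDATE:P3(v=7,ok=F), TRANSFORM:-, EMIT:-] out:P2(v=8); in:-
Tick 7: [PARSE:-, VALIDATE:-, TRANSFORM:P3(v=0,ok=F), EMIT:-] out:-; in:-
Emitted by tick 7: ['P1', 'P2']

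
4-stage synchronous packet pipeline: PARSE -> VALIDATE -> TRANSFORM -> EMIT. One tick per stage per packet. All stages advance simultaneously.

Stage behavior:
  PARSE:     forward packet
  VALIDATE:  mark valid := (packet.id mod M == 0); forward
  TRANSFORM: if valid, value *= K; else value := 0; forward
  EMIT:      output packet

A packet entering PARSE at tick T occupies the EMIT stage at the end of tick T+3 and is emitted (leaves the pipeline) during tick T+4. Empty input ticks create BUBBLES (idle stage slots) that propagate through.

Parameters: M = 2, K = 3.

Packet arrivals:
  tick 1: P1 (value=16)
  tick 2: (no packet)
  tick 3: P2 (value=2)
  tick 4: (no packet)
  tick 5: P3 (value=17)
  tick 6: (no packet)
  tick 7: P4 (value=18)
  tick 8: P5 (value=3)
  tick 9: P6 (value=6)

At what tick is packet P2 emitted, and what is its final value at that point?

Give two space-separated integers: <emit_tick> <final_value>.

Answer: 7 6

Derivation:
Tick 1: [PARSE:P1(v=16,ok=F), VALIDATE:-, TRANSFORM:-, EMIT:-] out:-; in:P1
Tick 2: [PARSE:-, VALIDATE:P1(v=16,ok=F), TRANSFORM:-, EMIT:-] out:-; in:-
Tick 3: [PARSE:P2(v=2,ok=F), VALIDATE:-, TRANSFORM:P1(v=0,ok=F), EMIT:-] out:-; in:P2
Tick 4: [PARSE:-, VALIDATE:P2(v=2,ok=T), TRANSFORM:-, EMIT:P1(v=0,ok=F)] out:-; in:-
Tick 5: [PARSE:P3(v=17,ok=F), VALIDATE:-, TRANSFORM:P2(v=6,ok=T), EMIT:-] out:P1(v=0); in:P3
Tick 6: [PARSE:-, VALIDATE:P3(v=17,ok=F), TRANSFORM:-, EMIT:P2(v=6,ok=T)] out:-; in:-
Tick 7: [PARSE:P4(v=18,ok=F), VALIDATE:-, TRANSFORM:P3(v=0,ok=F), EMIT:-] out:P2(v=6); in:P4
Tick 8: [PARSE:P5(v=3,ok=F), VALIDATE:P4(v=18,ok=T), TRANSFORM:-, EMIT:P3(v=0,ok=F)] out:-; in:P5
Tick 9: [PARSE:P6(v=6,ok=F), VALIDATE:P5(v=3,ok=F), TRANSFORM:P4(v=54,ok=T), EMIT:-] out:P3(v=0); in:P6
Tick 10: [PARSE:-, VALIDATE:P6(v=6,ok=T), TRANSFORM:P5(v=0,ok=F), EMIT:P4(v=54,ok=T)] out:-; in:-
Tick 11: [PARSE:-, VALIDATE:-, TRANSFORM:P6(v=18,ok=T), EMIT:P5(v=0,ok=F)] out:P4(v=54); in:-
Tick 12: [PARSE:-, VALIDATE:-, TRANSFORM:-, EMIT:P6(v=18,ok=T)] out:P5(v=0); in:-
Tick 13: [PARSE:-, VALIDATE:-, TRANSFORM:-, EMIT:-] out:P6(v=18); in:-
P2: arrives tick 3, valid=True (id=2, id%2=0), emit tick 7, final value 6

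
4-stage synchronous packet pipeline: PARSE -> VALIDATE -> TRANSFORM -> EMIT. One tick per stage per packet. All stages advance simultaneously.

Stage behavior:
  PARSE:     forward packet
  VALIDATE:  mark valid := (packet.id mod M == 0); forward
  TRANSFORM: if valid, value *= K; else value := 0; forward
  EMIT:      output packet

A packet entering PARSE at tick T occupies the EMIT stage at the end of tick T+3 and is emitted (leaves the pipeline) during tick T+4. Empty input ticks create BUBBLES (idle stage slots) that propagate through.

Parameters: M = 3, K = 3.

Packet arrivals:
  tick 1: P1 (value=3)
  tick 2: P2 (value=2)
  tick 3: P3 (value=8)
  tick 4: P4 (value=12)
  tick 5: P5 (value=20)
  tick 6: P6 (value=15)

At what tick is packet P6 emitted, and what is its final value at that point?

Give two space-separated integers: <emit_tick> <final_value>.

Tick 1: [PARSE:P1(v=3,ok=F), VALIDATE:-, TRANSFORM:-, EMIT:-] out:-; in:P1
Tick 2: [PARSE:P2(v=2,ok=F), VALIDATE:P1(v=3,ok=F), TRANSFORM:-, EMIT:-] out:-; in:P2
Tick 3: [PARSE:P3(v=8,ok=F), VALIDATE:P2(v=2,ok=F), TRANSFORM:P1(v=0,ok=F), EMIT:-] out:-; in:P3
Tick 4: [PARSE:P4(v=12,ok=F), VALIDATE:P3(v=8,ok=T), TRANSFORM:P2(v=0,ok=F), EMIT:P1(v=0,ok=F)] out:-; in:P4
Tick 5: [PARSE:P5(v=20,ok=F), VALIDATE:P4(v=12,ok=F), TRANSFORM:P3(v=24,ok=T), EMIT:P2(v=0,ok=F)] out:P1(v=0); in:P5
Tick 6: [PARSE:P6(v=15,ok=F), VALIDATE:P5(v=20,ok=F), TRANSFORM:P4(v=0,ok=F), EMIT:P3(v=24,ok=T)] out:P2(v=0); in:P6
Tick 7: [PARSE:-, VALIDATE:P6(v=15,ok=T), TRANSFORM:P5(v=0,ok=F), EMIT:P4(v=0,ok=F)] out:P3(v=24); in:-
Tick 8: [PARSE:-, VALIDATE:-, TRANSFORM:P6(v=45,ok=T), EMIT:P5(v=0,ok=F)] out:P4(v=0); in:-
Tick 9: [PARSE:-, VALIDATE:-, TRANSFORM:-, EMIT:P6(v=45,ok=T)] out:P5(v=0); in:-
Tick 10: [PARSE:-, VALIDATE:-, TRANSFORM:-, EMIT:-] out:P6(v=45); in:-
P6: arrives tick 6, valid=True (id=6, id%3=0), emit tick 10, final value 45

Answer: 10 45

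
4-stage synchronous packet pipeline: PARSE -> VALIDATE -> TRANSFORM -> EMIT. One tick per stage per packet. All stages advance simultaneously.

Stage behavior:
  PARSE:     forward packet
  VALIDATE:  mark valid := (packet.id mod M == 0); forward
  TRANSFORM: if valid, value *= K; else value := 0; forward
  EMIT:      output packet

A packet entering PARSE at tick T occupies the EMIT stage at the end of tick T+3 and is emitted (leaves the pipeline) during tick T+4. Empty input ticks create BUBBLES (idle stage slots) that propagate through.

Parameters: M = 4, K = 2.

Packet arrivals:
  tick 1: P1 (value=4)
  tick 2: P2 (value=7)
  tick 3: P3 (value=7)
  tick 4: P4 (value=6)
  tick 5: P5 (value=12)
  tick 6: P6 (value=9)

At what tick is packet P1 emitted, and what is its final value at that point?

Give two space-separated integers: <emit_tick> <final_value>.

Answer: 5 0

Derivation:
Tick 1: [PARSE:P1(v=4,ok=F), VALIDATE:-, TRANSFORM:-, EMIT:-] out:-; in:P1
Tick 2: [PARSE:P2(v=7,ok=F), VALIDATE:P1(v=4,ok=F), TRANSFORM:-, EMIT:-] out:-; in:P2
Tick 3: [PARSE:P3(v=7,ok=F), VALIDATE:P2(v=7,ok=F), TRANSFORM:P1(v=0,ok=F), EMIT:-] out:-; in:P3
Tick 4: [PARSE:P4(v=6,ok=F), VALIDATE:P3(v=7,ok=F), TRANSFORM:P2(v=0,ok=F), EMIT:P1(v=0,ok=F)] out:-; in:P4
Tick 5: [PARSE:P5(v=12,ok=F), VALIDATE:P4(v=6,ok=T), TRANSFORM:P3(v=0,ok=F), EMIT:P2(v=0,ok=F)] out:P1(v=0); in:P5
Tick 6: [PARSE:P6(v=9,ok=F), VALIDATE:P5(v=12,ok=F), TRANSFORM:P4(v=12,ok=T), EMIT:P3(v=0,ok=F)] out:P2(v=0); in:P6
Tick 7: [PARSE:-, VALIDATE:P6(v=9,ok=F), TRANSFORM:P5(v=0,ok=F), EMIT:P4(v=12,ok=T)] out:P3(v=0); in:-
Tick 8: [PARSE:-, VALIDATE:-, TRANSFORM:P6(v=0,ok=F), EMIT:P5(v=0,ok=F)] out:P4(v=12); in:-
Tick 9: [PARSE:-, VALIDATE:-, TRANSFORM:-, EMIT:P6(v=0,ok=F)] out:P5(v=0); in:-
Tick 10: [PARSE:-, VALIDATE:-, TRANSFORM:-, EMIT:-] out:P6(v=0); in:-
P1: arrives tick 1, valid=False (id=1, id%4=1), emit tick 5, final value 0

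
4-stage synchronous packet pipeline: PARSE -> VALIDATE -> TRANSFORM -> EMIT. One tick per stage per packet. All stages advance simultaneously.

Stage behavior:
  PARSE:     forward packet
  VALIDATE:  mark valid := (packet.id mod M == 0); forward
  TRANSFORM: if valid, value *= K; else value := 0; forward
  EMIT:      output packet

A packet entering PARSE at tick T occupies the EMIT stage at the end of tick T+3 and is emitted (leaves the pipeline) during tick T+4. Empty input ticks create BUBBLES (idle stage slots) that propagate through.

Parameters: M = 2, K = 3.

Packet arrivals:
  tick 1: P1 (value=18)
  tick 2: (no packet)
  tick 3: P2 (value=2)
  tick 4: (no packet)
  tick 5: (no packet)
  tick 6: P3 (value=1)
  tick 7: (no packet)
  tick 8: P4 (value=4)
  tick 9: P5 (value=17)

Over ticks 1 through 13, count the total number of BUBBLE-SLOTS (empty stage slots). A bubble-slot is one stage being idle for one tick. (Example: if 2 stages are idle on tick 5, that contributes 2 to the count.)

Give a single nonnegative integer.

Tick 1: [PARSE:P1(v=18,ok=F), VALIDATE:-, TRANSFORM:-, EMIT:-] out:-; bubbles=3
Tick 2: [PARSE:-, VALIDATE:P1(v=18,ok=F), TRANSFORM:-, EMIT:-] out:-; bubbles=3
Tick 3: [PARSE:P2(v=2,ok=F), VALIDATE:-, TRANSFORM:P1(v=0,ok=F), EMIT:-] out:-; bubbles=2
Tick 4: [PARSE:-, VALIDATE:P2(v=2,ok=T), TRANSFORM:-, EMIT:P1(v=0,ok=F)] out:-; bubbles=2
Tick 5: [PARSE:-, VALIDATE:-, TRANSFORM:P2(v=6,ok=T), EMIT:-] out:P1(v=0); bubbles=3
Tick 6: [PARSE:P3(v=1,ok=F), VALIDATE:-, TRANSFORM:-, EMIT:P2(v=6,ok=T)] out:-; bubbles=2
Tick 7: [PARSE:-, VALIDATE:P3(v=1,ok=F), TRANSFORM:-, EMIT:-] out:P2(v=6); bubbles=3
Tick 8: [PARSE:P4(v=4,ok=F), VALIDATE:-, TRANSFORM:P3(v=0,ok=F), EMIT:-] out:-; bubbles=2
Tick 9: [PARSE:P5(v=17,ok=F), VALIDATE:P4(v=4,ok=T), TRANSFORM:-, EMIT:P3(v=0,ok=F)] out:-; bubbles=1
Tick 10: [PARSE:-, VALIDATE:P5(v=17,ok=F), TRANSFORM:P4(v=12,ok=T), EMIT:-] out:P3(v=0); bubbles=2
Tick 11: [PARSE:-, VALIDATE:-, TRANSFORM:P5(v=0,ok=F), EMIT:P4(v=12,ok=T)] out:-; bubbles=2
Tick 12: [PARSE:-, VALIDATE:-, TRANSFORM:-, EMIT:P5(v=0,ok=F)] out:P4(v=12); bubbles=3
Tick 13: [PARSE:-, VALIDATE:-, TRANSFORM:-, EMIT:-] out:P5(v=0); bubbles=4
Total bubble-slots: 32

Answer: 32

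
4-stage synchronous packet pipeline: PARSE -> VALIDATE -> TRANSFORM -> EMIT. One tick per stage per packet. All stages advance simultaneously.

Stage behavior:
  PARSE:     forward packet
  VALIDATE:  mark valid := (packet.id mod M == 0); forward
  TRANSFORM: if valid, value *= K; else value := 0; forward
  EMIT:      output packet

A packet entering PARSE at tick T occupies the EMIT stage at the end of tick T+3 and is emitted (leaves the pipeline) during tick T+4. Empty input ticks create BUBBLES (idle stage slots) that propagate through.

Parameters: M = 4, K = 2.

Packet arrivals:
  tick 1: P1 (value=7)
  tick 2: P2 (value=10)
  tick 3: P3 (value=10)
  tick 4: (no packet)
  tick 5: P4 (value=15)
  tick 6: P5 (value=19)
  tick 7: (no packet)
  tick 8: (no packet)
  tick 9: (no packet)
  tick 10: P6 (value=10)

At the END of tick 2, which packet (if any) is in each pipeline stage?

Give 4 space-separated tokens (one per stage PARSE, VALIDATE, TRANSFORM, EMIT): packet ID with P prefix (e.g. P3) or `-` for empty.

Answer: P2 P1 - -

Derivation:
Tick 1: [PARSE:P1(v=7,ok=F), VALIDATE:-, TRANSFORM:-, EMIT:-] out:-; in:P1
Tick 2: [PARSE:P2(v=10,ok=F), VALIDATE:P1(v=7,ok=F), TRANSFORM:-, EMIT:-] out:-; in:P2
At end of tick 2: ['P2', 'P1', '-', '-']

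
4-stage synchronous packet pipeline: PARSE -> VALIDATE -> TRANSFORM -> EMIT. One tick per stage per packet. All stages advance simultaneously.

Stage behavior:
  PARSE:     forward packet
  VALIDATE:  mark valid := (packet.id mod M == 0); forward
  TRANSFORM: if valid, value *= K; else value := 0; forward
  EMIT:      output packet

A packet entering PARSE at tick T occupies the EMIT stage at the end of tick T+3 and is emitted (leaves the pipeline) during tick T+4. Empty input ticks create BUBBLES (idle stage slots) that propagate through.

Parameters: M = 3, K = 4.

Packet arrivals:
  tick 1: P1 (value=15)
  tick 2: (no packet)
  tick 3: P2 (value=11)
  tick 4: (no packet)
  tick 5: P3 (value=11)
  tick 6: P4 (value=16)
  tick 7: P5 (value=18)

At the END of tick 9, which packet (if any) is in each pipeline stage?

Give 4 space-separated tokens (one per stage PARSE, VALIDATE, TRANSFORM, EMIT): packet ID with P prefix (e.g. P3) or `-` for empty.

Answer: - - P5 P4

Derivation:
Tick 1: [PARSE:P1(v=15,ok=F), VALIDATE:-, TRANSFORM:-, EMIT:-] out:-; in:P1
Tick 2: [PARSE:-, VALIDATE:P1(v=15,ok=F), TRANSFORM:-, EMIT:-] out:-; in:-
Tick 3: [PARSE:P2(v=11,ok=F), VALIDATE:-, TRANSFORM:P1(v=0,ok=F), EMIT:-] out:-; in:P2
Tick 4: [PARSE:-, VALIDATE:P2(v=11,ok=F), TRANSFORM:-, EMIT:P1(v=0,ok=F)] out:-; in:-
Tick 5: [PARSE:P3(v=11,ok=F), VALIDATE:-, TRANSFORM:P2(v=0,ok=F), EMIT:-] out:P1(v=0); in:P3
Tick 6: [PARSE:P4(v=16,ok=F), VALIDATE:P3(v=11,ok=T), TRANSFORM:-, EMIT:P2(v=0,ok=F)] out:-; in:P4
Tick 7: [PARSE:P5(v=18,ok=F), VALIDATE:P4(v=16,ok=F), TRANSFORM:P3(v=44,ok=T), EMIT:-] out:P2(v=0); in:P5
Tick 8: [PARSE:-, VALIDATE:P5(v=18,ok=F), TRANSFORM:P4(v=0,ok=F), EMIT:P3(v=44,ok=T)] out:-; in:-
Tick 9: [PARSE:-, VALIDATE:-, TRANSFORM:P5(v=0,ok=F), EMIT:P4(v=0,ok=F)] out:P3(v=44); in:-
At end of tick 9: ['-', '-', 'P5', 'P4']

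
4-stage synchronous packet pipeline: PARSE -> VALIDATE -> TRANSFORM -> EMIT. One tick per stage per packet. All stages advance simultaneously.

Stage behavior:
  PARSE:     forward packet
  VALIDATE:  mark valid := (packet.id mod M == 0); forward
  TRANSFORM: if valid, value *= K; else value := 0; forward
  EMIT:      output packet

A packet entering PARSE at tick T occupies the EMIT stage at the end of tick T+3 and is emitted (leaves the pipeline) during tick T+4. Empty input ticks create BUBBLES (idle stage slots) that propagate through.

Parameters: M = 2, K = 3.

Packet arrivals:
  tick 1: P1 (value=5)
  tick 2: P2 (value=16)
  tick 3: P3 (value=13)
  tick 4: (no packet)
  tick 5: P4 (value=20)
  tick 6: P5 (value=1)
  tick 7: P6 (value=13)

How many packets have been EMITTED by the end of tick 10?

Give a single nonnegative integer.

Answer: 5

Derivation:
Tick 1: [PARSE:P1(v=5,ok=F), VALIDATE:-, TRANSFORM:-, EMIT:-] out:-; in:P1
Tick 2: [PARSE:P2(v=16,ok=F), VALIDATE:P1(v=5,ok=F), TRANSFORM:-, EMIT:-] out:-; in:P2
Tick 3: [PARSE:P3(v=13,ok=F), VALIDATE:P2(v=16,ok=T), TRANSFORM:P1(v=0,ok=F), EMIT:-] out:-; in:P3
Tick 4: [PARSE:-, VALIDATE:P3(v=13,ok=F), TRANSFORM:P2(v=48,ok=T), EMIT:P1(v=0,ok=F)] out:-; in:-
Tick 5: [PARSE:P4(v=20,ok=F), VALIDATE:-, TRANSFORM:P3(v=0,ok=F), EMIT:P2(v=48,ok=T)] out:P1(v=0); in:P4
Tick 6: [PARSE:P5(v=1,ok=F), VALIDATE:P4(v=20,ok=T), TRANSFORM:-, EMIT:P3(v=0,ok=F)] out:P2(v=48); in:P5
Tick 7: [PARSE:P6(v=13,ok=F), VALIDATE:P5(v=1,ok=F), TRANSFORM:P4(v=60,ok=T), EMIT:-] out:P3(v=0); in:P6
Tick 8: [PARSE:-, VALIDATE:P6(v=13,ok=T), TRANSFORM:P5(v=0,ok=F), EMIT:P4(v=60,ok=T)] out:-; in:-
Tick 9: [PARSE:-, VALIDATE:-, TRANSFORM:P6(v=39,ok=T), EMIT:P5(v=0,ok=F)] out:P4(v=60); in:-
Tick 10: [PARSE:-, VALIDATE:-, TRANSFORM:-, EMIT:P6(v=39,ok=T)] out:P5(v=0); in:-
Emitted by tick 10: ['P1', 'P2', 'P3', 'P4', 'P5']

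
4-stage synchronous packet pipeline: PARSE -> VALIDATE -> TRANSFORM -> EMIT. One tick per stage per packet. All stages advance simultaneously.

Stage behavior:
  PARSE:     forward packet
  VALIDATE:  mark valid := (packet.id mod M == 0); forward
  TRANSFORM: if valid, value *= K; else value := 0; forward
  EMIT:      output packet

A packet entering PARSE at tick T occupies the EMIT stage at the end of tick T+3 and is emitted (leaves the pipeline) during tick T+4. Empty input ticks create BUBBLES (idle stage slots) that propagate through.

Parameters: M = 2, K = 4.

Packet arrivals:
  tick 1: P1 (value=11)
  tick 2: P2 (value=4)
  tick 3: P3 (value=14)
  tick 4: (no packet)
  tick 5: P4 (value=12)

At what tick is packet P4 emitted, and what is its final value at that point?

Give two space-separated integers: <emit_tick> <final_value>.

Answer: 9 48

Derivation:
Tick 1: [PARSE:P1(v=11,ok=F), VALIDATE:-, TRANSFORM:-, EMIT:-] out:-; in:P1
Tick 2: [PARSE:P2(v=4,ok=F), VALIDATE:P1(v=11,ok=F), TRANSFORM:-, EMIT:-] out:-; in:P2
Tick 3: [PARSE:P3(v=14,ok=F), VALIDATE:P2(v=4,ok=T), TRANSFORM:P1(v=0,ok=F), EMIT:-] out:-; in:P3
Tick 4: [PARSE:-, VALIDATE:P3(v=14,ok=F), TRANSFORM:P2(v=16,ok=T), EMIT:P1(v=0,ok=F)] out:-; in:-
Tick 5: [PARSE:P4(v=12,ok=F), VALIDATE:-, TRANSFORM:P3(v=0,ok=F), EMIT:P2(v=16,ok=T)] out:P1(v=0); in:P4
Tick 6: [PARSE:-, VALIDATE:P4(v=12,ok=T), TRANSFORM:-, EMIT:P3(v=0,ok=F)] out:P2(v=16); in:-
Tick 7: [PARSE:-, VALIDATE:-, TRANSFORM:P4(v=48,ok=T), EMIT:-] out:P3(v=0); in:-
Tick 8: [PARSE:-, VALIDATE:-, TRANSFORM:-, EMIT:P4(v=48,ok=T)] out:-; in:-
Tick 9: [PARSE:-, VALIDATE:-, TRANSFORM:-, EMIT:-] out:P4(v=48); in:-
P4: arrives tick 5, valid=True (id=4, id%2=0), emit tick 9, final value 48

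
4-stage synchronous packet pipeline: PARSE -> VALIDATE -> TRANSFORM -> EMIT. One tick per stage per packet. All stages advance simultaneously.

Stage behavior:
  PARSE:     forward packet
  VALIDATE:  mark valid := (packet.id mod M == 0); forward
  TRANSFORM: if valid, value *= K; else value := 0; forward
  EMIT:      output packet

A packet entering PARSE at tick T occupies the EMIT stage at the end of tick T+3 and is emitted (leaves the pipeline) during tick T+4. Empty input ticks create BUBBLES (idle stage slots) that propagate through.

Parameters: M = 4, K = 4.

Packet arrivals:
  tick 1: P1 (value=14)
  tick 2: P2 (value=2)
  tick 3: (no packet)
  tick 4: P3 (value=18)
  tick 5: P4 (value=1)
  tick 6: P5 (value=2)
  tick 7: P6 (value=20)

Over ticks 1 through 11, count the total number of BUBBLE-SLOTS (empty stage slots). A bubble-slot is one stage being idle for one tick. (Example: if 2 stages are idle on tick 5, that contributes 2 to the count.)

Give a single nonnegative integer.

Tick 1: [PARSE:P1(v=14,ok=F), VALIDATE:-, TRANSFORM:-, EMIT:-] out:-; bubbles=3
Tick 2: [PARSE:P2(v=2,ok=F), VALIDATE:P1(v=14,ok=F), TRANSFORM:-, EMIT:-] out:-; bubbles=2
Tick 3: [PARSE:-, VALIDATE:P2(v=2,ok=F), TRANSFORM:P1(v=0,ok=F), EMIT:-] out:-; bubbles=2
Tick 4: [PARSE:P3(v=18,ok=F), VALIDATE:-, TRANSFORM:P2(v=0,ok=F), EMIT:P1(v=0,ok=F)] out:-; bubbles=1
Tick 5: [PARSE:P4(v=1,ok=F), VALIDATE:P3(v=18,ok=F), TRANSFORM:-, EMIT:P2(v=0,ok=F)] out:P1(v=0); bubbles=1
Tick 6: [PARSE:P5(v=2,ok=F), VALIDATE:P4(v=1,ok=T), TRANSFORM:P3(v=0,ok=F), EMIT:-] out:P2(v=0); bubbles=1
Tick 7: [PARSE:P6(v=20,ok=F), VALIDATE:P5(v=2,ok=F), TRANSFORM:P4(v=4,ok=T), EMIT:P3(v=0,ok=F)] out:-; bubbles=0
Tick 8: [PARSE:-, VALIDATE:P6(v=20,ok=F), TRANSFORM:P5(v=0,ok=F), EMIT:P4(v=4,ok=T)] out:P3(v=0); bubbles=1
Tick 9: [PARSE:-, VALIDATE:-, TRANSFORM:P6(v=0,ok=F), EMIT:P5(v=0,ok=F)] out:P4(v=4); bubbles=2
Tick 10: [PARSE:-, VALIDATE:-, TRANSFORM:-, EMIT:P6(v=0,ok=F)] out:P5(v=0); bubbles=3
Tick 11: [PARSE:-, VALIDATE:-, TRANSFORM:-, EMIT:-] out:P6(v=0); bubbles=4
Total bubble-slots: 20

Answer: 20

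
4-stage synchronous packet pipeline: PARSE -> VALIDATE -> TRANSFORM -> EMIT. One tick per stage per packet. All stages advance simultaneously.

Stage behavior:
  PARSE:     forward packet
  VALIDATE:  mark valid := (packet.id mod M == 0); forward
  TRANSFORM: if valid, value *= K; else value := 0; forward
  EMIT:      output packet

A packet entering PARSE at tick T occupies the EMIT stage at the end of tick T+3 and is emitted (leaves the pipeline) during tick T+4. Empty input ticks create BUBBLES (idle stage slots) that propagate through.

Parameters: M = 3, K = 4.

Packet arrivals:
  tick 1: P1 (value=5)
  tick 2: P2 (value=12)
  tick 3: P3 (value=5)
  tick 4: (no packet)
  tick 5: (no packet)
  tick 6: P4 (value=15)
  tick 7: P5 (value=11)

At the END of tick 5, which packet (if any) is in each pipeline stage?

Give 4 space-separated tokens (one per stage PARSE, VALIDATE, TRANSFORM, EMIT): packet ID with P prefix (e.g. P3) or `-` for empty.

Tick 1: [PARSE:P1(v=5,ok=F), VALIDATE:-, TRANSFORM:-, EMIT:-] out:-; in:P1
Tick 2: [PARSE:P2(v=12,ok=F), VALIDATE:P1(v=5,ok=F), TRANSFORM:-, EMIT:-] out:-; in:P2
Tick 3: [PARSE:P3(v=5,ok=F), VALIDATE:P2(v=12,ok=F), TRANSFORM:P1(v=0,ok=F), EMIT:-] out:-; in:P3
Tick 4: [PARSE:-, VALIDATE:P3(v=5,ok=T), TRANSFORM:P2(v=0,ok=F), EMIT:P1(v=0,ok=F)] out:-; in:-
Tick 5: [PARSE:-, VALIDATE:-, TRANSFORM:P3(v=20,ok=T), EMIT:P2(v=0,ok=F)] out:P1(v=0); in:-
At end of tick 5: ['-', '-', 'P3', 'P2']

Answer: - - P3 P2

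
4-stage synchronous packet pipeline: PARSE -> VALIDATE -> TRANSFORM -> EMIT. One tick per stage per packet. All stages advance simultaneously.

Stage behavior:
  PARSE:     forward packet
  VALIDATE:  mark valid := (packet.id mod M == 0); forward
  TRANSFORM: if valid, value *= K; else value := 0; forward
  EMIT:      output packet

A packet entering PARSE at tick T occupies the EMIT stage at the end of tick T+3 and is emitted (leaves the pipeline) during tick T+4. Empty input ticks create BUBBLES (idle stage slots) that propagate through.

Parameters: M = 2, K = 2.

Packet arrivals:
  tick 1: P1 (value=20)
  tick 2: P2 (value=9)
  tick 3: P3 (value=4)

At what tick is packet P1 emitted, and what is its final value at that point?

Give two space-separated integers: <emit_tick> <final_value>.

Answer: 5 0

Derivation:
Tick 1: [PARSE:P1(v=20,ok=F), VALIDATE:-, TRANSFORM:-, EMIT:-] out:-; in:P1
Tick 2: [PARSE:P2(v=9,ok=F), VALIDATE:P1(v=20,ok=F), TRANSFORM:-, EMIT:-] out:-; in:P2
Tick 3: [PARSE:P3(v=4,ok=F), VALIDATE:P2(v=9,ok=T), TRANSFORM:P1(v=0,ok=F), EMIT:-] out:-; in:P3
Tick 4: [PARSE:-, VALIDATE:P3(v=4,ok=F), TRANSFORM:P2(v=18,ok=T), EMIT:P1(v=0,ok=F)] out:-; in:-
Tick 5: [PARSE:-, VALIDATE:-, TRANSFORM:P3(v=0,ok=F), EMIT:P2(v=18,ok=T)] out:P1(v=0); in:-
Tick 6: [PARSE:-, VALIDATE:-, TRANSFORM:-, EMIT:P3(v=0,ok=F)] out:P2(v=18); in:-
Tick 7: [PARSE:-, VALIDATE:-, TRANSFORM:-, EMIT:-] out:P3(v=0); in:-
P1: arrives tick 1, valid=False (id=1, id%2=1), emit tick 5, final value 0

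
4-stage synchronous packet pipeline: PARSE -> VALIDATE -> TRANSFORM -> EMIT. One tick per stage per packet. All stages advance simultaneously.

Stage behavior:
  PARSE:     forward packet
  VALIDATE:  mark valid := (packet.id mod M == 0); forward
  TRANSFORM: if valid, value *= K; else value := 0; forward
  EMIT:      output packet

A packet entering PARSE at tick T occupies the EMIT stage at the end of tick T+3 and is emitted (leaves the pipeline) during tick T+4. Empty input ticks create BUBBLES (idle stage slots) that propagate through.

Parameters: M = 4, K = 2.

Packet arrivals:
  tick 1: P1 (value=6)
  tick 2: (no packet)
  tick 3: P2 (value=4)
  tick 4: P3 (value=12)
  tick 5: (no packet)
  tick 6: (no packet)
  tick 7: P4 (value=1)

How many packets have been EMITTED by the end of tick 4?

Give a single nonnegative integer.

Tick 1: [PARSE:P1(v=6,ok=F), VALIDATE:-, TRANSFORM:-, EMIT:-] out:-; in:P1
Tick 2: [PARSE:-, VALIDATE:P1(v=6,ok=F), TRANSFORM:-, EMIT:-] out:-; in:-
Tick 3: [PARSE:P2(v=4,ok=F), VALIDATE:-, TRANSFORM:P1(v=0,ok=F), EMIT:-] out:-; in:P2
Tick 4: [PARSE:P3(v=12,ok=F), VALIDATE:P2(v=4,ok=F), TRANSFORM:-, EMIT:P1(v=0,ok=F)] out:-; in:P3
Emitted by tick 4: []

Answer: 0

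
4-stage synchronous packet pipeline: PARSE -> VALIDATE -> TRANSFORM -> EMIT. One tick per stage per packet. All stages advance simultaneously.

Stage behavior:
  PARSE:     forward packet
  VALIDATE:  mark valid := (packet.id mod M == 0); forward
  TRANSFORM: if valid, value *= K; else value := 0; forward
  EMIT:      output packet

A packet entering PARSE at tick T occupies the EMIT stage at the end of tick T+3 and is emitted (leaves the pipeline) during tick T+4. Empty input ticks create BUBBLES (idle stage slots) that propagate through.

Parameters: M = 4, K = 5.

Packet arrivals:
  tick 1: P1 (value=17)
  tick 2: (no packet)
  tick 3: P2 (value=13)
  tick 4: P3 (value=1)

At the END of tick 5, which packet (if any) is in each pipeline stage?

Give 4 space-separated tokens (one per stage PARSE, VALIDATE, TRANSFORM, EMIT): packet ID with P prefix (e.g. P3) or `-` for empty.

Tick 1: [PARSE:P1(v=17,ok=F), VALIDATE:-, TRANSFORM:-, EMIT:-] out:-; in:P1
Tick 2: [PARSE:-, VALIDATE:P1(v=17,ok=F), TRANSFORM:-, EMIT:-] out:-; in:-
Tick 3: [PARSE:P2(v=13,ok=F), VALIDATE:-, TRANSFORM:P1(v=0,ok=F), EMIT:-] out:-; in:P2
Tick 4: [PARSE:P3(v=1,ok=F), VALIDATE:P2(v=13,ok=F), TRANSFORM:-, EMIT:P1(v=0,ok=F)] out:-; in:P3
Tick 5: [PARSE:-, VALIDATE:P3(v=1,ok=F), TRANSFORM:P2(v=0,ok=F), EMIT:-] out:P1(v=0); in:-
At end of tick 5: ['-', 'P3', 'P2', '-']

Answer: - P3 P2 -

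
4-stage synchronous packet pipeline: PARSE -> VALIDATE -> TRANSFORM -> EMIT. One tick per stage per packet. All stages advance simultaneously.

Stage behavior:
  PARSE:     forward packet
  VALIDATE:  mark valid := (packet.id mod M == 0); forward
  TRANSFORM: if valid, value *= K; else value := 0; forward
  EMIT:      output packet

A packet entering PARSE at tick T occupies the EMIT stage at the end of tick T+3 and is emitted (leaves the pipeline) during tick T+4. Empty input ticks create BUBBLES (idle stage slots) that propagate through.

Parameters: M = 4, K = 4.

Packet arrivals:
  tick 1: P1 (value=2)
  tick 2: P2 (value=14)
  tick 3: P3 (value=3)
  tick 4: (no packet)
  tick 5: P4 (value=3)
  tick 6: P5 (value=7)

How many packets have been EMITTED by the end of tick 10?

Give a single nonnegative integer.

Answer: 5

Derivation:
Tick 1: [PARSE:P1(v=2,ok=F), VALIDATE:-, TRANSFORM:-, EMIT:-] out:-; in:P1
Tick 2: [PARSE:P2(v=14,ok=F), VALIDATE:P1(v=2,ok=F), TRANSFORM:-, EMIT:-] out:-; in:P2
Tick 3: [PARSE:P3(v=3,ok=F), VALIDATE:P2(v=14,ok=F), TRANSFORM:P1(v=0,ok=F), EMIT:-] out:-; in:P3
Tick 4: [PARSE:-, VALIDATE:P3(v=3,ok=F), TRANSFORM:P2(v=0,ok=F), EMIT:P1(v=0,ok=F)] out:-; in:-
Tick 5: [PARSE:P4(v=3,ok=F), VALIDATE:-, TRANSFORM:P3(v=0,ok=F), EMIT:P2(v=0,ok=F)] out:P1(v=0); in:P4
Tick 6: [PARSE:P5(v=7,ok=F), VALIDATE:P4(v=3,ok=T), TRANSFORM:-, EMIT:P3(v=0,ok=F)] out:P2(v=0); in:P5
Tick 7: [PARSE:-, VALIDATE:P5(v=7,ok=F), TRANSFORM:P4(v=12,ok=T), EMIT:-] out:P3(v=0); in:-
Tick 8: [PARSE:-, VALIDATE:-, TRANSFORM:P5(v=0,ok=F), EMIT:P4(v=12,ok=T)] out:-; in:-
Tick 9: [PARSE:-, VALIDATE:-, TRANSFORM:-, EMIT:P5(v=0,ok=F)] out:P4(v=12); in:-
Tick 10: [PARSE:-, VALIDATE:-, TRANSFORM:-, EMIT:-] out:P5(v=0); in:-
Emitted by tick 10: ['P1', 'P2', 'P3', 'P4', 'P5']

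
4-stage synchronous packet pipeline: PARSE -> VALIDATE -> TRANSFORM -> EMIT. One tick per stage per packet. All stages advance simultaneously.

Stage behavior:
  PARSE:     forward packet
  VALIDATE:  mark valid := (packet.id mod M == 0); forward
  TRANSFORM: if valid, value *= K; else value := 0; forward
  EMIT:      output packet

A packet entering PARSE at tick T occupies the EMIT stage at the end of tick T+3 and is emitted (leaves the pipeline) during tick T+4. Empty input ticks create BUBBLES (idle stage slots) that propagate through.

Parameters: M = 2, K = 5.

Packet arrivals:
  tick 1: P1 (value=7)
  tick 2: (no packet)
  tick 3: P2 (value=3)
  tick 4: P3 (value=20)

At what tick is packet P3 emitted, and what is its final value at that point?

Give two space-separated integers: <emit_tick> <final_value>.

Answer: 8 0

Derivation:
Tick 1: [PARSE:P1(v=7,ok=F), VALIDATE:-, TRANSFORM:-, EMIT:-] out:-; in:P1
Tick 2: [PARSE:-, VALIDATE:P1(v=7,ok=F), TRANSFORM:-, EMIT:-] out:-; in:-
Tick 3: [PARSE:P2(v=3,ok=F), VALIDATE:-, TRANSFORM:P1(v=0,ok=F), EMIT:-] out:-; in:P2
Tick 4: [PARSE:P3(v=20,ok=F), VALIDATE:P2(v=3,ok=T), TRANSFORM:-, EMIT:P1(v=0,ok=F)] out:-; in:P3
Tick 5: [PARSE:-, VALIDATE:P3(v=20,ok=F), TRANSFORM:P2(v=15,ok=T), EMIT:-] out:P1(v=0); in:-
Tick 6: [PARSE:-, VALIDATE:-, TRANSFORM:P3(v=0,ok=F), EMIT:P2(v=15,ok=T)] out:-; in:-
Tick 7: [PARSE:-, VALIDATE:-, TRANSFORM:-, EMIT:P3(v=0,ok=F)] out:P2(v=15); in:-
Tick 8: [PARSE:-, VALIDATE:-, TRANSFORM:-, EMIT:-] out:P3(v=0); in:-
P3: arrives tick 4, valid=False (id=3, id%2=1), emit tick 8, final value 0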